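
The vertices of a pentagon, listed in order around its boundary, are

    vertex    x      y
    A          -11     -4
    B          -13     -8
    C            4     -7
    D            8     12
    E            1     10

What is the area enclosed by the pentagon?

Apply the shoelace formula: 2A = Σ (x_i·y_{i+1} − x_{i+1}·y_i), indices taken mod 5.
A→B: (-11)(-8) − (-13)(-4) = 36
B→C: (-13)(-7) − (4)(-8) = 123
C→D: (4)(12) − (8)(-7) = 104
D→E: (8)(10) − (1)(12) = 68
E→A: (1)(-4) − (-11)(10) = 106
Σ = 437
Area = |Σ|/2 = 218.5.

218.5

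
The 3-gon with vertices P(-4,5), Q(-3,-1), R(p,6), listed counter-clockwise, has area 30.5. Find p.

The doubled signed area Σ (x_i y_{i+1} − x_{i+1} y_i) is linear in p.
With p=0 it equals 25; the coefficient of p is 6 (from the two edges through R).
So 6·p + 25 = 2·30.5 = 61 ⇒ p = 6.

6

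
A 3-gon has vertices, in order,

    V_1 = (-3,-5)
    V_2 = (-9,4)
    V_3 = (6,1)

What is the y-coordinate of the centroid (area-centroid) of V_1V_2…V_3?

Apply the surveyor's formula. First the cross-terms c_i = x_i·y_{i+1} − x_{i+1}·y_i:
  -57, -33, -27  ⇒  2A = -117, A = -58.5.
Then Σ (y_i + y_{i+1})·c_i = 0, so ȳ = 0 / (6·(-58.5)) = 0.

0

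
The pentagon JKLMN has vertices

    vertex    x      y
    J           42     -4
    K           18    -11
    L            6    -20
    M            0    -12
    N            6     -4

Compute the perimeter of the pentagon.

96

|JK| = √((-24)² + (-7)²) = √625 = 25
|KL| = √((-12)² + (-9)²) = √225 = 15
|LM| = √((-6)² + (8)²) = √100 = 10
|MN| = √((6)² + (8)²) = √100 = 10
|NJ| = √((36)² + (0)²) = √1296 = 36
Perimeter = 25 + 15 + 10 + 10 + 36 = 96.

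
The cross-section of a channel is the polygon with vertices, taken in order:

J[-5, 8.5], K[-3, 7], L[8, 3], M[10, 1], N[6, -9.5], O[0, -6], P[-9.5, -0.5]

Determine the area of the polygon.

186.875

Apply the surveyor's formula: 2A = Σ (x_i·y_{i+1} − x_{i+1}·y_i), indices taken mod 7.
Σ = (-9.5) + (-65) + (-22) + (-101) + (-36) + (-57) + (-83.25) = -373.75
Area = |Σ|/2 = 186.875.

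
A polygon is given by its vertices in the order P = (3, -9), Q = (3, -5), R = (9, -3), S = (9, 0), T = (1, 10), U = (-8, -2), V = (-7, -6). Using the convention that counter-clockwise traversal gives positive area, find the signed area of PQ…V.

179

Apply the shoelace (surveyor's) formula: 2A = Σ (x_i·y_{i+1} − x_{i+1}·y_i), indices taken mod 7.
P→Q: (3)(-5) − (3)(-9) = 12
Q→R: (3)(-3) − (9)(-5) = 36
R→S: (9)(0) − (9)(-3) = 27
S→T: (9)(10) − (1)(0) = 90
T→U: (1)(-2) − (-8)(10) = 78
U→V: (-8)(-6) − (-7)(-2) = 34
V→P: (-7)(-9) − (3)(-6) = 81
Σ = 358
Signed area = Σ/2 = 179 (positive ⇒ counter-clockwise traversal).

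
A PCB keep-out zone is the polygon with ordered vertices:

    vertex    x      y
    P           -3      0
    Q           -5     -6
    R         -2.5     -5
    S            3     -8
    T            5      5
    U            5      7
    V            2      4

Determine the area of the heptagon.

P→Q: (-3)(-6) − (-5)(0) = 18
Q→R: (-5)(-5) − (-2.5)(-6) = 10
R→S: (-2.5)(-8) − (3)(-5) = 35
S→T: (3)(5) − (5)(-8) = 55
T→U: (5)(7) − (5)(5) = 10
U→V: (5)(4) − (2)(7) = 6
V→P: (2)(0) − (-3)(4) = 12
Σ = 146
Area = |Σ|/2 = 73.

73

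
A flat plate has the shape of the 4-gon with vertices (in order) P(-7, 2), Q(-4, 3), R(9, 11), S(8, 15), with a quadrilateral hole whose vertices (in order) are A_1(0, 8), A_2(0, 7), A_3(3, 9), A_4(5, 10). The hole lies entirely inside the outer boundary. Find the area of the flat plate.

40

Outer boundary:
Apply Gauss's area formula: 2A = Σ (x_i·y_{i+1} − x_{i+1}·y_i), indices taken mod 4.
Σ = (-13) + (-71) + (47) + (121) = 84
Area = |Σ|/2 = 42.
Hole:
Apply the shoelace (surveyor's) formula: 2A = Σ (x_i·y_{i+1} − x_{i+1}·y_i), indices taken mod 4.
Σ = (0) + (-21) + (-15) + (40) = 4
Area = |Σ|/2 = 2.
Net area = 42 − 2 = 40.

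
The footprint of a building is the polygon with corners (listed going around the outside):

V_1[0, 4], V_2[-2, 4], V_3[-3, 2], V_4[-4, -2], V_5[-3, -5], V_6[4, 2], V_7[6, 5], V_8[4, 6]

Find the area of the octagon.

Apply the surveyor's formula: 2A = Σ (x_i·y_{i+1} − x_{i+1}·y_i), indices taken mod 8.
V_1→V_2: (0)(4) − (-2)(4) = 8
V_2→V_3: (-2)(2) − (-3)(4) = 8
V_3→V_4: (-3)(-2) − (-4)(2) = 14
V_4→V_5: (-4)(-5) − (-3)(-2) = 14
V_5→V_6: (-3)(2) − (4)(-5) = 14
V_6→V_7: (4)(5) − (6)(2) = 8
V_7→V_8: (6)(6) − (4)(5) = 16
V_8→V_1: (4)(4) − (0)(6) = 16
Σ = 98
Area = |Σ|/2 = 49.

49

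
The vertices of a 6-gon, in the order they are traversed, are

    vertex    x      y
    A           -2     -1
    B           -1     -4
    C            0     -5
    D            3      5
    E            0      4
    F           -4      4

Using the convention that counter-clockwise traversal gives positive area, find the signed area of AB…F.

Apply the surveyor's formula: 2A = Σ (x_i·y_{i+1} − x_{i+1}·y_i), indices taken mod 6.
Σ = (7) + (5) + (15) + (12) + (16) + (12) = 67
Signed area = Σ/2 = 33.5 (positive ⇒ counter-clockwise traversal).

33.5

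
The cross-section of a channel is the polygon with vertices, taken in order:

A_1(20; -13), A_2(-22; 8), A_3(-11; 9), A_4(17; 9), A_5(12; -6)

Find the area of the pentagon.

367

Apply Gauss's area formula: 2A = Σ (x_i·y_{i+1} − x_{i+1}·y_i), indices taken mod 5.
Cross-terms: -126, -110, -252, -210, -36  ⇒  Σ = -734
Area = |Σ|/2 = 367.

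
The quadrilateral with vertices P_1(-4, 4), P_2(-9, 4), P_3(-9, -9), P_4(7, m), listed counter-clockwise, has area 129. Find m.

The doubled signed area Σ (x_i y_{i+1} − x_{i+1} y_i) is linear in m.
With m=0 it equals 228; the coefficient of m is -5 (from the two edges through P_4).
So -5·m + 228 = 2·129 = 258 ⇒ m = -6.

-6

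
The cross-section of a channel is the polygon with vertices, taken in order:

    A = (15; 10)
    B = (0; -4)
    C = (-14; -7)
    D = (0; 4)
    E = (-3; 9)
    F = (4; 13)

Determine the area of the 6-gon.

A→B: (15)(-4) − (0)(10) = -60
B→C: (0)(-7) − (-14)(-4) = -56
C→D: (-14)(4) − (0)(-7) = -56
D→E: (0)(9) − (-3)(4) = 12
E→F: (-3)(13) − (4)(9) = -75
F→A: (4)(10) − (15)(13) = -155
Σ = -390
Area = |Σ|/2 = 195.

195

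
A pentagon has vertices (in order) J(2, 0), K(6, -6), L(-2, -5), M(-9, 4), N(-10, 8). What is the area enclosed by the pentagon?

77.5

Apply Gauss's area formula: 2A = Σ (x_i·y_{i+1} − x_{i+1}·y_i), indices taken mod 5.
Σ = (-12) + (-42) + (-53) + (-32) + (-16) = -155
Area = |Σ|/2 = 77.5.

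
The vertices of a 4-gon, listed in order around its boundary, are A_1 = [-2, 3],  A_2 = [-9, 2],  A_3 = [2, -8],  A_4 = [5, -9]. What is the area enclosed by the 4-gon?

55

Apply the shoelace formula: 2A = Σ (x_i·y_{i+1} − x_{i+1}·y_i), indices taken mod 4.
A_1→A_2: (-2)(2) − (-9)(3) = 23
A_2→A_3: (-9)(-8) − (2)(2) = 68
A_3→A_4: (2)(-9) − (5)(-8) = 22
A_4→A_1: (5)(3) − (-2)(-9) = -3
Σ = 110
Area = |Σ|/2 = 55.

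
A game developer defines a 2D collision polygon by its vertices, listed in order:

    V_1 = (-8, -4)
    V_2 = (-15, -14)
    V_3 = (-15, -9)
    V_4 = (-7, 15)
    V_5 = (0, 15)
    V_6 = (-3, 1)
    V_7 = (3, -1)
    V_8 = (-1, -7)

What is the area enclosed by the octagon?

222.5

Σ = (52) + (-75) + (-288) + (-105) + (45) + (0) + (-22) + (-52) = -445
Area = |Σ|/2 = 222.5.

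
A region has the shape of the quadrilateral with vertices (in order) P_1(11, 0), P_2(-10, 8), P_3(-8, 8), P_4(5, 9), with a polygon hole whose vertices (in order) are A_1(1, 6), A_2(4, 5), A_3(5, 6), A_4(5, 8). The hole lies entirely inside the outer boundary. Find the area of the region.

63.5

Outer boundary:
Cross-terms: 88, -16, -112, -99  ⇒  Σ = -139
Area = |Σ|/2 = 69.5.
Hole:
Apply Gauss's area formula: 2A = Σ (x_i·y_{i+1} − x_{i+1}·y_i), indices taken mod 4.
Σ = (-19) + (-1) + (10) + (22) = 12
Area = |Σ|/2 = 6.
Net area = 69.5 − 6 = 63.5.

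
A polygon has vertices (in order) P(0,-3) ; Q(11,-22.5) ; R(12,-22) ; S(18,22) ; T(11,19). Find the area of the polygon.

394

Cross-terms: 33, 28, 660, 100, -33  ⇒  Σ = 788
Area = |Σ|/2 = 394.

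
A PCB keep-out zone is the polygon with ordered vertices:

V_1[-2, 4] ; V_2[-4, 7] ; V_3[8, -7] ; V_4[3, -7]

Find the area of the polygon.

31.5

Σ = (2) + (-28) + (-35) + (-2) = -63
Area = |Σ|/2 = 31.5.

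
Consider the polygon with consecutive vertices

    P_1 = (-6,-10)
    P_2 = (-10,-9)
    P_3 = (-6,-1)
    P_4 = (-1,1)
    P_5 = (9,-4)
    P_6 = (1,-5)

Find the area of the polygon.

91.5

Apply the surveyor's formula: 2A = Σ (x_i·y_{i+1} − x_{i+1}·y_i), indices taken mod 6.
Cross-terms: -46, -44, -7, -5, -41, -40  ⇒  Σ = -183
Area = |Σ|/2 = 91.5.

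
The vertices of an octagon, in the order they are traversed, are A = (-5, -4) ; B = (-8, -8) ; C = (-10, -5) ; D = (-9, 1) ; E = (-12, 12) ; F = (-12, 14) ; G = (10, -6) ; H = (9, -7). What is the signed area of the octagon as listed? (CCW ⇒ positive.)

Apply the shoelace (surveyor's) formula: 2A = Σ (x_i·y_{i+1} − x_{i+1}·y_i), indices taken mod 8.
A→B: (-5)(-8) − (-8)(-4) = 8
B→C: (-8)(-5) − (-10)(-8) = -40
C→D: (-10)(1) − (-9)(-5) = -55
D→E: (-9)(12) − (-12)(1) = -96
E→F: (-12)(14) − (-12)(12) = -24
F→G: (-12)(-6) − (10)(14) = -68
G→H: (10)(-7) − (9)(-6) = -16
H→A: (9)(-4) − (-5)(-7) = -71
Σ = -362
Signed area = Σ/2 = -181 (negative ⇒ clockwise traversal).

-181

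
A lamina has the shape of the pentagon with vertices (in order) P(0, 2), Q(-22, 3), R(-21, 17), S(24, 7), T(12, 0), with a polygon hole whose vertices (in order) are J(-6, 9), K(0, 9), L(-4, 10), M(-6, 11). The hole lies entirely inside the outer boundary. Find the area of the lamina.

Outer boundary:
P→Q: (0)(3) − (-22)(2) = 44
Q→R: (-22)(17) − (-21)(3) = -311
R→S: (-21)(7) − (24)(17) = -555
S→T: (24)(0) − (12)(7) = -84
T→P: (12)(2) − (0)(0) = 24
Σ = -882
Area = |Σ|/2 = 441.
Hole:
Apply Gauss's area formula: 2A = Σ (x_i·y_{i+1} − x_{i+1}·y_i), indices taken mod 4.
Cross-terms: -54, 36, 16, 12  ⇒  Σ = 10
Area = |Σ|/2 = 5.
Net area = 441 − 5 = 436.

436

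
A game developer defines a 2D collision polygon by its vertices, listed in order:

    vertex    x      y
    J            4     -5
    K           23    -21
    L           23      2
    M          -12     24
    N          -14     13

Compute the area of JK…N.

667

Σ = (31) + (529) + (576) + (180) + (18) = 1334
Area = |Σ|/2 = 667.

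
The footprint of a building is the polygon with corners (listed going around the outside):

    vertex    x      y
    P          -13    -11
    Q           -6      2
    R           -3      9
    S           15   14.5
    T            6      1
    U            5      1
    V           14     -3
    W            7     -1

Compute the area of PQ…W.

Σ = (-92) + (-48) + (-178.5) + (-72) + (1) + (-29) + (7) + (-90) = -501.5
Area = |Σ|/2 = 250.75.

250.75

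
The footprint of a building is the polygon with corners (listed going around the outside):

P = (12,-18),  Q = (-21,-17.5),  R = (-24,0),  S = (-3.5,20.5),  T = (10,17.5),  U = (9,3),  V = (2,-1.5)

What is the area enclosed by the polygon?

Apply the shoelace formula: 2A = Σ (x_i·y_{i+1} − x_{i+1}·y_i), indices taken mod 7.
Σ = (-588) + (-420) + (-492) + (-266.25) + (-127.5) + (-19.5) + (-18) = -1931.25
Area = |Σ|/2 = 965.625.

965.625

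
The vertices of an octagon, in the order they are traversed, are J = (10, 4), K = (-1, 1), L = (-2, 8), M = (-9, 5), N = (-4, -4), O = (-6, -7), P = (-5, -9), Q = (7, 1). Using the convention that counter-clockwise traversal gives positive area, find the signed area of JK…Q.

112.5

Apply Gauss's area formula: 2A = Σ (x_i·y_{i+1} − x_{i+1}·y_i), indices taken mod 8.
Σ = (14) + (-6) + (62) + (56) + (4) + (19) + (58) + (18) = 225
Signed area = Σ/2 = 112.5 (positive ⇒ counter-clockwise traversal).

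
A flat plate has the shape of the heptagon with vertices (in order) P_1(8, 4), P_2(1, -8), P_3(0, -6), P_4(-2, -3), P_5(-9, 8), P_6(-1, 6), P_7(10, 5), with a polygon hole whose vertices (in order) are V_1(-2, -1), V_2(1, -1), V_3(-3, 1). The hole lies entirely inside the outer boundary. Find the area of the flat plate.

Outer boundary:
Apply the shoelace formula: 2A = Σ (x_i·y_{i+1} − x_{i+1}·y_i), indices taken mod 7.
P_1→P_2: (8)(-8) − (1)(4) = -68
P_2→P_3: (1)(-6) − (0)(-8) = -6
P_3→P_4: (0)(-3) − (-2)(-6) = -12
P_4→P_5: (-2)(8) − (-9)(-3) = -43
P_5→P_6: (-9)(6) − (-1)(8) = -46
P_6→P_7: (-1)(5) − (10)(6) = -65
P_7→P_1: (10)(4) − (8)(5) = 0
Σ = -240
Area = |Σ|/2 = 120.
Hole:
Apply the shoelace (surveyor's) formula: 2A = Σ (x_i·y_{i+1} − x_{i+1}·y_i), indices taken mod 3.
Σ = (3) + (-2) + (5) = 6
Area = |Σ|/2 = 3.
Net area = 120 − 3 = 117.

117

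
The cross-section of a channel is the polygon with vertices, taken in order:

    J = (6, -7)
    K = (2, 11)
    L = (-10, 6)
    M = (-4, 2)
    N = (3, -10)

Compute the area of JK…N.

Apply the surveyor's formula: 2A = Σ (x_i·y_{i+1} − x_{i+1}·y_i), indices taken mod 5.
Σ = (80) + (122) + (4) + (34) + (39) = 279
Area = |Σ|/2 = 139.5.

139.5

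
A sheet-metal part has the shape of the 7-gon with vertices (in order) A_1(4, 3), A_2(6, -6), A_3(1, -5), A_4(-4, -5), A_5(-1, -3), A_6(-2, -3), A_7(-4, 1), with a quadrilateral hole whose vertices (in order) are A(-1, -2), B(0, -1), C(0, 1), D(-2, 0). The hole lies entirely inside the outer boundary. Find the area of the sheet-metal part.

Outer boundary:
A_1→A_2: (4)(-6) − (6)(3) = -42
A_2→A_3: (6)(-5) − (1)(-6) = -24
A_3→A_4: (1)(-5) − (-4)(-5) = -25
A_4→A_5: (-4)(-3) − (-1)(-5) = 7
A_5→A_6: (-1)(-3) − (-2)(-3) = -3
A_6→A_7: (-2)(1) − (-4)(-3) = -14
A_7→A_1: (-4)(3) − (4)(1) = -16
Σ = -117
Area = |Σ|/2 = 58.5.
Hole:
Σ = (1) + (0) + (2) + (4) = 7
Area = |Σ|/2 = 3.5.
Net area = 58.5 − 3.5 = 55.

55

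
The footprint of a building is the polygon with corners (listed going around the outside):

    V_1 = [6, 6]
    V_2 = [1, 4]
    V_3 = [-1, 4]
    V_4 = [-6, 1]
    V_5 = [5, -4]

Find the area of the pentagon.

61

Σ = (18) + (8) + (23) + (19) + (54) = 122
Area = |Σ|/2 = 61.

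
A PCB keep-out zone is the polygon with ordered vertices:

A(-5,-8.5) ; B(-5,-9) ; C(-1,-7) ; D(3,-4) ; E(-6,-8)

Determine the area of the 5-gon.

Σ = (2.5) + (26) + (25) + (-48) + (11) = 16.5
Area = |Σ|/2 = 8.25.

8.25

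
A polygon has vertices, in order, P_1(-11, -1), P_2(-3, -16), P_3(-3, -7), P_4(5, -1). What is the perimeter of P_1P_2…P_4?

|P_1P_2| = √((8)² + (-15)²) = √289 = 17
|P_2P_3| = √((0)² + (9)²) = √81 = 9
|P_3P_4| = √((8)² + (6)²) = √100 = 10
|P_4P_1| = √((-16)² + (0)²) = √256 = 16
Perimeter = 17 + 9 + 10 + 16 = 52.

52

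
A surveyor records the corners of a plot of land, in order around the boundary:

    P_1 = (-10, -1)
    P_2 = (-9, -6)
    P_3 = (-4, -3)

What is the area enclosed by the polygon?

14

Σ = (51) + (3) + (-26) = 28
Area = |Σ|/2 = 14.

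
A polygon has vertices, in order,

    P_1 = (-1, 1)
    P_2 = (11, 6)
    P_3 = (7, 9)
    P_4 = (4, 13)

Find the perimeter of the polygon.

|P_1P_2| = √((12)² + (5)²) = √169 = 13
|P_2P_3| = √((-4)² + (3)²) = √25 = 5
|P_3P_4| = √((-3)² + (4)²) = √25 = 5
|P_4P_1| = √((-5)² + (-12)²) = √169 = 13
Perimeter = 13 + 5 + 5 + 13 = 36.

36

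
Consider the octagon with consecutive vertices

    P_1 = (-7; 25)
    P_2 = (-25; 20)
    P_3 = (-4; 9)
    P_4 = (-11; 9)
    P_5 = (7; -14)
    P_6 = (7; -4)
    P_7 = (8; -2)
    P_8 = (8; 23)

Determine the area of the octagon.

Apply the shoelace (surveyor's) formula: 2A = Σ (x_i·y_{i+1} − x_{i+1}·y_i), indices taken mod 8.
Σ = (485) + (-145) + (63) + (91) + (70) + (18) + (200) + (361) = 1143
Area = |Σ|/2 = 571.5.

571.5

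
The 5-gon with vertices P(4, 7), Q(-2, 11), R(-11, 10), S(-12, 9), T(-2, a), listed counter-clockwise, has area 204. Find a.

-14

The doubled signed area Σ (x_i y_{i+1} − x_{i+1} y_i) is linear in a.
With a=0 it equals 184; the coefficient of a is -16 (from the two edges through T).
So -16·a + 184 = 2·204 = 408 ⇒ a = -14.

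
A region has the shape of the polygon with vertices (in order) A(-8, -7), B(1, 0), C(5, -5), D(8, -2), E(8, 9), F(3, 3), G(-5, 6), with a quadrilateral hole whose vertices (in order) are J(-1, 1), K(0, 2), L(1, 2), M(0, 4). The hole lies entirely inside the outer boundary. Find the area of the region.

114.5

Outer boundary:
Apply the shoelace formula: 2A = Σ (x_i·y_{i+1} − x_{i+1}·y_i), indices taken mod 7.
Σ = (7) + (-5) + (30) + (88) + (-3) + (33) + (83) = 233
Area = |Σ|/2 = 116.5.
Hole:
Cross-terms: -2, -2, 4, 4  ⇒  Σ = 4
Area = |Σ|/2 = 2.
Net area = 116.5 − 2 = 114.5.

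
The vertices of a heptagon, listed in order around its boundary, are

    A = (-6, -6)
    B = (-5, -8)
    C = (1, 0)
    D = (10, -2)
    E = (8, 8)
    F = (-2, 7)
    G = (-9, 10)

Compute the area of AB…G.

174.5

A→B: (-6)(-8) − (-5)(-6) = 18
B→C: (-5)(0) − (1)(-8) = 8
C→D: (1)(-2) − (10)(0) = -2
D→E: (10)(8) − (8)(-2) = 96
E→F: (8)(7) − (-2)(8) = 72
F→G: (-2)(10) − (-9)(7) = 43
G→A: (-9)(-6) − (-6)(10) = 114
Σ = 349
Area = |Σ|/2 = 174.5.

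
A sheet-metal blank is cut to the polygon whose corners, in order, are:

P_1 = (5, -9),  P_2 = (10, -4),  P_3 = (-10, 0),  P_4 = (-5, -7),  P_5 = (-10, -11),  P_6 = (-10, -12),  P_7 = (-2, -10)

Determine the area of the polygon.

119.5

Apply the shoelace formula: 2A = Σ (x_i·y_{i+1} − x_{i+1}·y_i), indices taken mod 7.
P_1→P_2: (5)(-4) − (10)(-9) = 70
P_2→P_3: (10)(0) − (-10)(-4) = -40
P_3→P_4: (-10)(-7) − (-5)(0) = 70
P_4→P_5: (-5)(-11) − (-10)(-7) = -15
P_5→P_6: (-10)(-12) − (-10)(-11) = 10
P_6→P_7: (-10)(-10) − (-2)(-12) = 76
P_7→P_1: (-2)(-9) − (5)(-10) = 68
Σ = 239
Area = |Σ|/2 = 119.5.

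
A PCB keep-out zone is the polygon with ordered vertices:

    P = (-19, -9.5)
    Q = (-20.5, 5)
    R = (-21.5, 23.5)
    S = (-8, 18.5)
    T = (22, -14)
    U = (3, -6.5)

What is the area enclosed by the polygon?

Apply the shoelace formula: 2A = Σ (x_i·y_{i+1} − x_{i+1}·y_i), indices taken mod 6.
Cross-terms: -289.75, -374.25, -209.75, -295, -101, -152  ⇒  Σ = -1421.75
Area = |Σ|/2 = 710.875.

710.875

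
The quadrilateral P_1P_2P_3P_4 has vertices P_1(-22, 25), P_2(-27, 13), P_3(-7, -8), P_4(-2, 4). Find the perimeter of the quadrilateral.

|P_1P_2| = √((-5)² + (-12)²) = √169 = 13
|P_2P_3| = √((20)² + (-21)²) = √841 = 29
|P_3P_4| = √((5)² + (12)²) = √169 = 13
|P_4P_1| = √((-20)² + (21)²) = √841 = 29
Perimeter = 13 + 29 + 13 + 29 = 84.

84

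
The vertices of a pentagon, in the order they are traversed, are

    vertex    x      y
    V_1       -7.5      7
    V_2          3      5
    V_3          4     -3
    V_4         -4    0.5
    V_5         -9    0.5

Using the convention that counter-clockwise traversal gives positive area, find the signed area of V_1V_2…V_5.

Apply Gauss's area formula: 2A = Σ (x_i·y_{i+1} − x_{i+1}·y_i), indices taken mod 5.
V_1→V_2: (-7.5)(5) − (3)(7) = -58.5
V_2→V_3: (3)(-3) − (4)(5) = -29
V_3→V_4: (4)(0.5) − (-4)(-3) = -10
V_4→V_5: (-4)(0.5) − (-9)(0.5) = 2.5
V_5→V_1: (-9)(7) − (-7.5)(0.5) = -59.25
Σ = -154.25
Signed area = Σ/2 = -77.125 (negative ⇒ clockwise traversal).

-77.125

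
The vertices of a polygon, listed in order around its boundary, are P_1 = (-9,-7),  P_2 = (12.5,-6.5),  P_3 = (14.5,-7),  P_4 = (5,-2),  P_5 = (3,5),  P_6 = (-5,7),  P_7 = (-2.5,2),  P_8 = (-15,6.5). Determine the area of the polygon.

Σ = (146) + (6.75) + (6) + (31) + (46) + (7.5) + (13.75) + (163.5) = 420.5
Area = |Σ|/2 = 210.25.

210.25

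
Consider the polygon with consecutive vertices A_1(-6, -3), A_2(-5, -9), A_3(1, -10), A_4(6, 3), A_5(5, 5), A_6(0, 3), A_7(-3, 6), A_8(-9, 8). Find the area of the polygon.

152.5

Apply the surveyor's formula: 2A = Σ (x_i·y_{i+1} − x_{i+1}·y_i), indices taken mod 8.
Σ = (39) + (59) + (63) + (15) + (15) + (9) + (30) + (75) = 305
Area = |Σ|/2 = 152.5.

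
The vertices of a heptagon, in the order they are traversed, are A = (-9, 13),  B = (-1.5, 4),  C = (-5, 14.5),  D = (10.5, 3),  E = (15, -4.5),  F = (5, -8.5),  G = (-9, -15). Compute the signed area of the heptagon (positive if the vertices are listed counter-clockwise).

Apply the surveyor's formula: 2A = Σ (x_i·y_{i+1} − x_{i+1}·y_i), indices taken mod 7.
Σ = (-16.5) + (-1.75) + (-167.25) + (-92.25) + (-105) + (-151.5) + (-252) = -786.25
Signed area = Σ/2 = -393.125 (negative ⇒ clockwise traversal).

-393.125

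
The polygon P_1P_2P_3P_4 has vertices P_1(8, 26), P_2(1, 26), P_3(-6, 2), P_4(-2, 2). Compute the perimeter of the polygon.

|P_1P_2| = √((-7)² + (0)²) = √49 = 7
|P_2P_3| = √((-7)² + (-24)²) = √625 = 25
|P_3P_4| = √((4)² + (0)²) = √16 = 4
|P_4P_1| = √((10)² + (24)²) = √676 = 26
Perimeter = 7 + 25 + 4 + 26 = 62.

62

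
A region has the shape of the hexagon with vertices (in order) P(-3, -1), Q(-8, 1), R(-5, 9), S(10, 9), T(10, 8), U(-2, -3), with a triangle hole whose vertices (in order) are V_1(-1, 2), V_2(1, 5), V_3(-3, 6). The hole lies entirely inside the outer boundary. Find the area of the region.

115

Outer boundary:
Apply Gauss's area formula: 2A = Σ (x_i·y_{i+1} − x_{i+1}·y_i), indices taken mod 6.
P→Q: (-3)(1) − (-8)(-1) = -11
Q→R: (-8)(9) − (-5)(1) = -67
R→S: (-5)(9) − (10)(9) = -135
S→T: (10)(8) − (10)(9) = -10
T→U: (10)(-3) − (-2)(8) = -14
U→P: (-2)(-1) − (-3)(-3) = -7
Σ = -244
Area = |Σ|/2 = 122.
Hole:
Apply the shoelace formula: 2A = Σ (x_i·y_{i+1} − x_{i+1}·y_i), indices taken mod 3.
Σ = (-7) + (21) + (0) = 14
Area = |Σ|/2 = 7.
Net area = 122 − 7 = 115.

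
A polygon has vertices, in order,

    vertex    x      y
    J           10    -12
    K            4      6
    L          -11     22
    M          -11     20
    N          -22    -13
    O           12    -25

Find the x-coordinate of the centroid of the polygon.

-329/69

Apply the surveyor's formula. First the cross-terms c_i = x_i·y_{i+1} − x_{i+1}·y_i:
  108, 154, 22, 583, 706, 106  ⇒  2A = 1679, A = 839.5.
Then Σ (x_i + x_{i+1})·c_i = -24017, so x̄ = -24017 / (6·839.5) = -329/69.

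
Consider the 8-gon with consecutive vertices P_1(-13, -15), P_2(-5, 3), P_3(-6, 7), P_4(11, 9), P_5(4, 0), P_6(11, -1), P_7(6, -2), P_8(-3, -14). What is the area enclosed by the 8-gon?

272.5

Σ = (-114) + (-17) + (-131) + (-36) + (-4) + (-16) + (-90) + (-137) = -545
Area = |Σ|/2 = 272.5.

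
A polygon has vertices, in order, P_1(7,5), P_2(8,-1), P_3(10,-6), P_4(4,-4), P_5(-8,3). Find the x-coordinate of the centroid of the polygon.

736/273

Apply the shoelace (surveyor's) formula. First the cross-terms c_i = x_i·y_{i+1} − x_{i+1}·y_i:
  -47, -38, -16, -20, -61  ⇒  2A = -182, A = -91.
Then Σ (x_i + x_{i+1})·c_i = -1472, so x̄ = -1472 / (6·(-91)) = 736/273.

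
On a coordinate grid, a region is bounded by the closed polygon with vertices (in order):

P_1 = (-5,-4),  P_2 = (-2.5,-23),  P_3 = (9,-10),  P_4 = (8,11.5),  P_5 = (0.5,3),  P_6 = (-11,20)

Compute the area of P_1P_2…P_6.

362.875

P_1→P_2: (-5)(-23) − (-2.5)(-4) = 105
P_2→P_3: (-2.5)(-10) − (9)(-23) = 232
P_3→P_4: (9)(11.5) − (8)(-10) = 183.5
P_4→P_5: (8)(3) − (0.5)(11.5) = 18.25
P_5→P_6: (0.5)(20) − (-11)(3) = 43
P_6→P_1: (-11)(-4) − (-5)(20) = 144
Σ = 725.75
Area = |Σ|/2 = 362.875.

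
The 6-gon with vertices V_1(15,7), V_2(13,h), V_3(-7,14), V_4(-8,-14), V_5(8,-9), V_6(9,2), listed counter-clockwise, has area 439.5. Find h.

12

Write out the shoelace sum; only the two edges meeting at V_2 involve h:
2·Area = [(15·h − 13·7) + (13·14 − (-7)·h)] + 524
       = 22·h + 615 = 879
⇒ h = 12.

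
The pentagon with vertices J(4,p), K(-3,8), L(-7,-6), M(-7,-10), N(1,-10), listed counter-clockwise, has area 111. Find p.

The doubled signed area Σ (x_i y_{i+1} − x_{i+1} y_i) is linear in p.
With p=0 it equals 254; the coefficient of p is 4 (from the two edges through J).
So 4·p + 254 = 2·111 = 222 ⇒ p = -8.

-8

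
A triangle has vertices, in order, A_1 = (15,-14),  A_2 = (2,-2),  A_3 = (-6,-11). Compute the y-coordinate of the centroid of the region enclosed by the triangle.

-9

Apply the surveyor's formula. First the cross-terms c_i = x_i·y_{i+1} − x_{i+1}·y_i:
  -2, -34, 249  ⇒  2A = 213, A = 106.5.
Then Σ (y_i + y_{i+1})·c_i = -5751, so ȳ = -5751 / (6·106.5) = -9.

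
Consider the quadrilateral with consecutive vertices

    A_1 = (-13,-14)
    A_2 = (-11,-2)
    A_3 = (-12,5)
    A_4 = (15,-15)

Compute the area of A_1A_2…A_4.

Apply the surveyor's formula: 2A = Σ (x_i·y_{i+1} − x_{i+1}·y_i), indices taken mod 4.
Σ = (-128) + (-79) + (105) + (-405) = -507
Area = |Σ|/2 = 253.5.

253.5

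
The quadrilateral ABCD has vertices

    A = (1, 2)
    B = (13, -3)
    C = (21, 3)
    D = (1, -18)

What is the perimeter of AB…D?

72

|AB| = √((12)² + (-5)²) = √169 = 13
|BC| = √((8)² + (6)²) = √100 = 10
|CD| = √((-20)² + (-21)²) = √841 = 29
|DA| = √((0)² + (20)²) = √400 = 20
Perimeter = 13 + 10 + 29 + 20 = 72.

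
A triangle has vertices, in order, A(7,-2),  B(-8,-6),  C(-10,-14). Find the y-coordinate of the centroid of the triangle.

Apply the shoelace formula. First the cross-terms c_i = x_i·y_{i+1} − x_{i+1}·y_i:
  -58, 52, 118  ⇒  2A = 112, A = 56.
Then Σ (y_i + y_{i+1})·c_i = -2464, so ȳ = -2464 / (6·56) = -22/3.

-22/3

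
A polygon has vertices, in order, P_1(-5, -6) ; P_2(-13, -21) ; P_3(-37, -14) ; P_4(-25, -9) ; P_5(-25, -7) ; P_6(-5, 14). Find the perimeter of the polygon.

|P_1P_2| = √((-8)² + (-15)²) = √289 = 17
|P_2P_3| = √((-24)² + (7)²) = √625 = 25
|P_3P_4| = √((12)² + (5)²) = √169 = 13
|P_4P_5| = √((0)² + (2)²) = √4 = 2
|P_5P_6| = √((20)² + (21)²) = √841 = 29
|P_6P_1| = √((0)² + (-20)²) = √400 = 20
Perimeter = 17 + 25 + 13 + 2 + 29 + 20 = 106.

106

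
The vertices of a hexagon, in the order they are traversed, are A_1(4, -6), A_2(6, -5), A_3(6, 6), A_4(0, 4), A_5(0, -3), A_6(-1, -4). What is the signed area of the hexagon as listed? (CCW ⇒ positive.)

Σ = (16) + (66) + (24) + (0) + (-3) + (22) = 125
Signed area = Σ/2 = 62.5 (positive ⇒ counter-clockwise traversal).

62.5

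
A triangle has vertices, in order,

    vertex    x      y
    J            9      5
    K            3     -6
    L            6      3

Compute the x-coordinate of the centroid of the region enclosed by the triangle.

Apply the shoelace formula. First the cross-terms c_i = x_i·y_{i+1} − x_{i+1}·y_i:
  -69, 45, 3  ⇒  2A = -21, A = -10.5.
Then Σ (x_i + x_{i+1})·c_i = -378, so x̄ = -378 / (6·(-10.5)) = 6.

6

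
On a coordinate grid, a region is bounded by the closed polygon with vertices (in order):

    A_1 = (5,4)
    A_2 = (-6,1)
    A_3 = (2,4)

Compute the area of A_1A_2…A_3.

Apply the shoelace formula: 2A = Σ (x_i·y_{i+1} − x_{i+1}·y_i), indices taken mod 3.
Cross-terms: 29, -26, -12  ⇒  Σ = -9
Area = |Σ|/2 = 4.5.

4.5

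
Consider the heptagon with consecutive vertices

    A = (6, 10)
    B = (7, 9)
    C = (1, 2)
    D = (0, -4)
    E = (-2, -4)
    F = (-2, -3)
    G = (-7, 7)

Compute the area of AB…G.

Apply Gauss's area formula: 2A = Σ (x_i·y_{i+1} − x_{i+1}·y_i), indices taken mod 7.
Cross-terms: -16, 5, -4, -8, -2, -35, -112  ⇒  Σ = -172
Area = |Σ|/2 = 86.

86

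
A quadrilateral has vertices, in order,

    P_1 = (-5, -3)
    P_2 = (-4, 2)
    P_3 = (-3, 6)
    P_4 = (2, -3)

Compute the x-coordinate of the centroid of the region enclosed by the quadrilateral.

-2.03125

Apply Gauss's area formula. First the cross-terms c_i = x_i·y_{i+1} − x_{i+1}·y_i:
  -22, -18, -3, -21  ⇒  2A = -64, A = -32.
Then Σ (x_i + x_{i+1})·c_i = 390, so x̄ = 390 / (6·(-32)) = -2.03125.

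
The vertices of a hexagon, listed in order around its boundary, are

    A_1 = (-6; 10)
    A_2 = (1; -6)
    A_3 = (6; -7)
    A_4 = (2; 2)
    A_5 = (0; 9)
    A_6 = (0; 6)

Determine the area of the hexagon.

67.5

Apply the shoelace (surveyor's) formula: 2A = Σ (x_i·y_{i+1} − x_{i+1}·y_i), indices taken mod 6.
Σ = (26) + (29) + (26) + (18) + (0) + (36) = 135
Area = |Σ|/2 = 67.5.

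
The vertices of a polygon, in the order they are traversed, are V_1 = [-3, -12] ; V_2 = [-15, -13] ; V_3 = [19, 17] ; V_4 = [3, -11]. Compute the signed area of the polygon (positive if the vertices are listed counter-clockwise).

-239

Apply the shoelace formula: 2A = Σ (x_i·y_{i+1} − x_{i+1}·y_i), indices taken mod 4.
Σ = (-141) + (-8) + (-260) + (-69) = -478
Signed area = Σ/2 = -239 (negative ⇒ clockwise traversal).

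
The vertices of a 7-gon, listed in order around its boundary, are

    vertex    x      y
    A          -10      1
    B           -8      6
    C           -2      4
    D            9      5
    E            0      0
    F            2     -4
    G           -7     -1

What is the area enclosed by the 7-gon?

82.5

Apply the shoelace (surveyor's) formula: 2A = Σ (x_i·y_{i+1} − x_{i+1}·y_i), indices taken mod 7.
A→B: (-10)(6) − (-8)(1) = -52
B→C: (-8)(4) − (-2)(6) = -20
C→D: (-2)(5) − (9)(4) = -46
D→E: (9)(0) − (0)(5) = 0
E→F: (0)(-4) − (2)(0) = 0
F→G: (2)(-1) − (-7)(-4) = -30
G→A: (-7)(1) − (-10)(-1) = -17
Σ = -165
Area = |Σ|/2 = 82.5.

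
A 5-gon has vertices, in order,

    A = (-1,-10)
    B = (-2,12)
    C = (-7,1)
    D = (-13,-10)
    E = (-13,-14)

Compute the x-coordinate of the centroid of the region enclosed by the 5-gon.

-754/129

Apply the shoelace formula. First the cross-terms c_i = x_i·y_{i+1} − x_{i+1}·y_i:
  -32, 82, 83, 52, 116  ⇒  2A = 301, A = 150.5.
Then Σ (x_i + x_{i+1})·c_i = -5278, so x̄ = -5278 / (6·150.5) = -754/129.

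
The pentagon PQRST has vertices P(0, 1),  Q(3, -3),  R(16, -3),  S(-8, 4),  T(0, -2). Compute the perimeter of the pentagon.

|PQ| = √((3)² + (-4)²) = √25 = 5
|QR| = √((13)² + (0)²) = √169 = 13
|RS| = √((-24)² + (7)²) = √625 = 25
|ST| = √((8)² + (-6)²) = √100 = 10
|TP| = √((0)² + (3)²) = √9 = 3
Perimeter = 5 + 13 + 25 + 10 + 3 = 56.

56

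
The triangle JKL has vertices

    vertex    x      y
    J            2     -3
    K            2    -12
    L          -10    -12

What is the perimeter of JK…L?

|JK| = √((0)² + (-9)²) = √81 = 9
|KL| = √((-12)² + (0)²) = √144 = 12
|LJ| = √((12)² + (9)²) = √225 = 15
Perimeter = 9 + 12 + 15 = 36.

36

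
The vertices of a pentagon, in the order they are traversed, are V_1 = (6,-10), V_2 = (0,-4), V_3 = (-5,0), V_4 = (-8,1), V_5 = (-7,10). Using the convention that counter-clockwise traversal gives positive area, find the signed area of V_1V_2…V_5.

-56

V_1→V_2: (6)(-4) − (0)(-10) = -24
V_2→V_3: (0)(0) − (-5)(-4) = -20
V_3→V_4: (-5)(1) − (-8)(0) = -5
V_4→V_5: (-8)(10) − (-7)(1) = -73
V_5→V_1: (-7)(-10) − (6)(10) = 10
Σ = -112
Signed area = Σ/2 = -56 (negative ⇒ clockwise traversal).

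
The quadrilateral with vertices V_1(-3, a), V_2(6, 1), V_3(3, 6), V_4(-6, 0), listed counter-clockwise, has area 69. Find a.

-6

The doubled signed area Σ (x_i y_{i+1} − x_{i+1} y_i) is linear in a.
With a=0 it equals 66; the coefficient of a is -12 (from the two edges through V_1).
So -12·a + 66 = 2·69 = 138 ⇒ a = -6.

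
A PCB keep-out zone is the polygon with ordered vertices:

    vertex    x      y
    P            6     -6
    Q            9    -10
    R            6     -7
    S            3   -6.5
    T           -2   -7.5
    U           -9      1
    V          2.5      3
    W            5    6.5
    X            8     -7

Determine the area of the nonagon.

126.625

Σ = (-6) + (-3) + (-18) + (-35.5) + (-69.5) + (-29.5) + (1.25) + (-87) + (-6) = -253.25
Area = |Σ|/2 = 126.625.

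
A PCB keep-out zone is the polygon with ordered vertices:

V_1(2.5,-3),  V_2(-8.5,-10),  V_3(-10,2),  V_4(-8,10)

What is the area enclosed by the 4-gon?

Apply the shoelace formula: 2A = Σ (x_i·y_{i+1} − x_{i+1}·y_i), indices taken mod 4.
Cross-terms: -50.5, -117, -84, -1  ⇒  Σ = -252.5
Area = |Σ|/2 = 126.25.

126.25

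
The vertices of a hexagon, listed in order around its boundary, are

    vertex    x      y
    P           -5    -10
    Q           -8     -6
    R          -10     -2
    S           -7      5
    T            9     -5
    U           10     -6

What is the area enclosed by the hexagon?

151

Apply the surveyor's formula: 2A = Σ (x_i·y_{i+1} − x_{i+1}·y_i), indices taken mod 6.
P→Q: (-5)(-6) − (-8)(-10) = -50
Q→R: (-8)(-2) − (-10)(-6) = -44
R→S: (-10)(5) − (-7)(-2) = -64
S→T: (-7)(-5) − (9)(5) = -10
T→U: (9)(-6) − (10)(-5) = -4
U→P: (10)(-10) − (-5)(-6) = -130
Σ = -302
Area = |Σ|/2 = 151.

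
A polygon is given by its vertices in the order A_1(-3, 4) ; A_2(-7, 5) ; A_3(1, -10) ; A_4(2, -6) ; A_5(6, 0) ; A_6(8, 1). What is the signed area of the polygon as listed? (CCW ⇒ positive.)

84.5

Σ = (13) + (65) + (14) + (36) + (6) + (35) = 169
Signed area = Σ/2 = 84.5 (positive ⇒ counter-clockwise traversal).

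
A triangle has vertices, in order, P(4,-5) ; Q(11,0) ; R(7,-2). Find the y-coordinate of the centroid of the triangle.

Apply the shoelace formula. First the cross-terms c_i = x_i·y_{i+1} − x_{i+1}·y_i:
  55, -22, -27  ⇒  2A = 6, A = 3.
Then Σ (y_i + y_{i+1})·c_i = -42, so ȳ = -42 / (6·3) = -7/3.

-7/3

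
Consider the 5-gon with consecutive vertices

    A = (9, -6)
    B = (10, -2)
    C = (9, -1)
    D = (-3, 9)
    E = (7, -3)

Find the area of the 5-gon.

Σ = (42) + (8) + (78) + (-54) + (-15) = 59
Area = |Σ|/2 = 29.5.

29.5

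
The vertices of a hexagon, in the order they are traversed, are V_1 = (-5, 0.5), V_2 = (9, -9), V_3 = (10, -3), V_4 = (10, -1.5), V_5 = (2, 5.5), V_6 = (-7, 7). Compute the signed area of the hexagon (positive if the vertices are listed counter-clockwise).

130.25

Apply Gauss's area formula: 2A = Σ (x_i·y_{i+1} − x_{i+1}·y_i), indices taken mod 6.
Cross-terms: 40.5, 63, 15, 58, 52.5, 31.5  ⇒  Σ = 260.5
Signed area = Σ/2 = 130.25 (positive ⇒ counter-clockwise traversal).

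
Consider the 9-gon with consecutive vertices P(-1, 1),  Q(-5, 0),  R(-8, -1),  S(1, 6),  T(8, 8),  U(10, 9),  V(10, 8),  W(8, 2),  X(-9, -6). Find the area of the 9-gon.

92

Apply the shoelace (surveyor's) formula: 2A = Σ (x_i·y_{i+1} − x_{i+1}·y_i), indices taken mod 9.
Σ = (5) + (5) + (-47) + (-40) + (-8) + (-10) + (-44) + (-30) + (-15) = -184
Area = |Σ|/2 = 92.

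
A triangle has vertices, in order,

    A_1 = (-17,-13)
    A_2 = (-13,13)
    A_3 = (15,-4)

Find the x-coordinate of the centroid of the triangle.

-5

Apply the shoelace (surveyor's) formula. First the cross-terms c_i = x_i·y_{i+1} − x_{i+1}·y_i:
  -390, -143, -263  ⇒  2A = -796, A = -398.
Then Σ (x_i + x_{i+1})·c_i = 11940, so x̄ = 11940 / (6·(-398)) = -5.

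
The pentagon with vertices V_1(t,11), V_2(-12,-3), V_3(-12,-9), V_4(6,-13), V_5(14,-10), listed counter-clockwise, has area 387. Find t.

12

The doubled signed area Σ (x_i y_{i+1} − x_{i+1} y_i) is linear in t.
With t=0 it equals 690; the coefficient of t is 7 (from the two edges through V_1).
So 7·t + 690 = 2·387 = 774 ⇒ t = 12.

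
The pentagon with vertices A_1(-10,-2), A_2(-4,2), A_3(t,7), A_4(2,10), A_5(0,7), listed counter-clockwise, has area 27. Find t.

The doubled signed area Σ (x_i y_{i+1} − x_{i+1} y_i) is linear in t.
With t=0 it equals 14; the coefficient of t is 8 (from the two edges through A_3).
So 8·t + 14 = 2·27 = 54 ⇒ t = 5.

5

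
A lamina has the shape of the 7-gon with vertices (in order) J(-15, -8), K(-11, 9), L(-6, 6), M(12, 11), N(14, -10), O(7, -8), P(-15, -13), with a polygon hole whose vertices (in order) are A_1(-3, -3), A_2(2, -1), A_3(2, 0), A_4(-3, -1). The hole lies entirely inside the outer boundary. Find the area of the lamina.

480

Outer boundary:
Σ = (-223) + (-12) + (-138) + (-274) + (-42) + (-211) + (-75) = -975
Area = |Σ|/2 = 487.5.
Hole:
Apply the shoelace (surveyor's) formula: 2A = Σ (x_i·y_{i+1} − x_{i+1}·y_i), indices taken mod 4.
Σ = (9) + (2) + (-2) + (6) = 15
Area = |Σ|/2 = 7.5.
Net area = 487.5 − 7.5 = 480.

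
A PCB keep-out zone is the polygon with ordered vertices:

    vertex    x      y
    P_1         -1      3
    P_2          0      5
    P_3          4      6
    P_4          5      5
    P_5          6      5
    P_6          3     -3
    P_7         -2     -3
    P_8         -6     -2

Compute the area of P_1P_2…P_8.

Cross-terms: -5, -20, -10, -5, -33, -15, -14, -20  ⇒  Σ = -122
Area = |Σ|/2 = 61.

61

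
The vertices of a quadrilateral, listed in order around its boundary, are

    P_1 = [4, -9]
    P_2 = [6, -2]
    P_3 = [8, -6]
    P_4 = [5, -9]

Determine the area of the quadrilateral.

Apply the shoelace (surveyor's) formula: 2A = Σ (x_i·y_{i+1} − x_{i+1}·y_i), indices taken mod 4.
P_1→P_2: (4)(-2) − (6)(-9) = 46
P_2→P_3: (6)(-6) − (8)(-2) = -20
P_3→P_4: (8)(-9) − (5)(-6) = -42
P_4→P_1: (5)(-9) − (4)(-9) = -9
Σ = -25
Area = |Σ|/2 = 12.5.

12.5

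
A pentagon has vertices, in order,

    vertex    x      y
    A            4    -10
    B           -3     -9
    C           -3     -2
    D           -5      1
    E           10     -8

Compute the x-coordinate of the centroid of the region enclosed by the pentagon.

Apply the shoelace formula. First the cross-terms c_i = x_i·y_{i+1} − x_{i+1}·y_i:
  -66, -21, -13, 30, -68  ⇒  2A = -138, A = -69.
Then Σ (x_i + x_{i+1})·c_i = -638, so x̄ = -638 / (6·(-69)) = 319/207.

319/207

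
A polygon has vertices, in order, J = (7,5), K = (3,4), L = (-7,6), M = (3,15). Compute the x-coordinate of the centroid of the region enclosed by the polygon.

Apply Gauss's area formula. First the cross-terms c_i = x_i·y_{i+1} − x_{i+1}·y_i:
  13, 46, -123, -90  ⇒  2A = -154, A = -77.
Then Σ (x_i + x_{i+1})·c_i = -462, so x̄ = -462 / (6·(-77)) = 1.

1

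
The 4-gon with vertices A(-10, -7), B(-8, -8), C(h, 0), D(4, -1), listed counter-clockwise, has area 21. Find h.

8

Write out the shoelace sum; only the two edges meeting at C involve h:
2·Area = [((-8)·0 − h·(-8)) + (h·(-1) − 4·0)] + -14
       = 7·h + -14 = 42
⇒ h = 8.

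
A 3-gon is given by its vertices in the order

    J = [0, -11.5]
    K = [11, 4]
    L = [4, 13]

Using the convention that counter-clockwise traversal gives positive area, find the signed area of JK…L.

103.75

Cross-terms: 126.5, 127, -46  ⇒  Σ = 207.5
Signed area = Σ/2 = 103.75 (positive ⇒ counter-clockwise traversal).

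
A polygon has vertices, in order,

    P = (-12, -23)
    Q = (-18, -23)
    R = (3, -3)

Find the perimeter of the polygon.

60

|PQ| = √((-6)² + (0)²) = √36 = 6
|QR| = √((21)² + (20)²) = √841 = 29
|RP| = √((-15)² + (-20)²) = √625 = 25
Perimeter = 6 + 29 + 25 = 60.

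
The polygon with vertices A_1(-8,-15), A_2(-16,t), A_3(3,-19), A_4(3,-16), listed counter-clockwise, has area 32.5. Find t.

The doubled signed area Σ (x_i y_{i+1} − x_{i+1} y_i) is linear in t.
With t=0 it equals -100; the coefficient of t is -11 (from the two edges through A_2).
So -11·t + -100 = 2·32.5 = 65 ⇒ t = -15.

-15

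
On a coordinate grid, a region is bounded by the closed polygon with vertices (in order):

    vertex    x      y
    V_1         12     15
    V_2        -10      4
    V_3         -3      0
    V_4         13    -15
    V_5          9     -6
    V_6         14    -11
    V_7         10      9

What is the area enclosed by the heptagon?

Apply the surveyor's formula: 2A = Σ (x_i·y_{i+1} − x_{i+1}·y_i), indices taken mod 7.
Cross-terms: 198, 12, 45, 57, -15, 236, 42  ⇒  Σ = 575
Area = |Σ|/2 = 287.5.

287.5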